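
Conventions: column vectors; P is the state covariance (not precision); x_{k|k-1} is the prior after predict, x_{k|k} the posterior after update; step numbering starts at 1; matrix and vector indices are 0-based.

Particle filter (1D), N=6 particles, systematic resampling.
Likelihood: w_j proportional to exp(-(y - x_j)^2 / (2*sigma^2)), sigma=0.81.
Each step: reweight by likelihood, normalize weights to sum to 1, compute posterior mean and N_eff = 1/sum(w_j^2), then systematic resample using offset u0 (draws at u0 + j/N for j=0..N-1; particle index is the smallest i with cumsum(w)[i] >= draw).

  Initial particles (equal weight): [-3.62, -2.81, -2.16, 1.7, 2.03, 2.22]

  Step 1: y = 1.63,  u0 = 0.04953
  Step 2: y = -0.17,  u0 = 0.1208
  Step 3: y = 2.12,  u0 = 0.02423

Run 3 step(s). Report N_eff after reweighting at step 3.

N_eff = 5.9775

step 1: w=[0.0000, 0.0000, 0.0000, 0.3762, 0.3342, 0.2896]  mean=1.9609  Neff=2.9667  idx=[3, 3, 4, 4, 5, 5]
step 2: w=[0.3238, 0.3238, 0.1163, 0.1163, 0.0599, 0.0599]  mean=1.8390  Neff=4.0996  idx=[0, 0, 1, 1, 3, 5]
step 3: w=[0.1594, 0.1594, 0.1594, 0.1594, 0.1813, 0.1810]  mean=1.8539  Neff=5.9775  idx=[0, 1, 2, 3, 4, 5]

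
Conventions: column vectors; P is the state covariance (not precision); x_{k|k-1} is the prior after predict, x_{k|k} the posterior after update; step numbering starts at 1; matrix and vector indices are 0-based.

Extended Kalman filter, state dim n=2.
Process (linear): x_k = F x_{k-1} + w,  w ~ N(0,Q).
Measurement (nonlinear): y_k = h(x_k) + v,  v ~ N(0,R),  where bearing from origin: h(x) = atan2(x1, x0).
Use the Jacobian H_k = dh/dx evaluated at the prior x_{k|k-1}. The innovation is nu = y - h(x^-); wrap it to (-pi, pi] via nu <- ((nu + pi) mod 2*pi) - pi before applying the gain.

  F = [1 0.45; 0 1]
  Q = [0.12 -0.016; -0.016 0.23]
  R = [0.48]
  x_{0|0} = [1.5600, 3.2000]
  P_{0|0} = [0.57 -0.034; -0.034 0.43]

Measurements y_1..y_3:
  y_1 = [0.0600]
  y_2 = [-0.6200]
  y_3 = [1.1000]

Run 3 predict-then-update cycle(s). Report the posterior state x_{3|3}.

step 1: x^-=[3.0000, 3.2000]  P^-=[0.7465 0.1435; 0.1435 0.6600]  H_jac=[-0.1663 0.1559]  S=[0.5093]  K=[-0.1999; 0.1552]  nu=[-0.7576]  x^+=[3.1514, 3.0824]  P^+=[0.7261 0.1593; 0.1593 0.6477]
step 2: x^-=[4.5385, 3.0824]  P^-=[1.1207 0.4348; 0.4348 0.8777]  H_jac=[-0.1024 0.1508]  S=[0.4983]  K=[-0.0988; 0.1763]  nu=[-1.2166]  x^+=[4.6586, 2.8680]  P^+=[1.1158 0.4434; 0.4434 0.8623]
step 3: x^-=[5.9492, 2.8680]  P^-=[1.8095 0.8155; 0.8155 1.0923]  H_jac=[-0.0658 0.1364]  S=[0.4935]  K=[-0.0157; 0.1932]  nu=[0.6508]  x^+=[5.9390, 2.9937]  P^+=[1.8094 0.8170; 0.8170 1.0738]

x_post = [5.9390, 2.9937]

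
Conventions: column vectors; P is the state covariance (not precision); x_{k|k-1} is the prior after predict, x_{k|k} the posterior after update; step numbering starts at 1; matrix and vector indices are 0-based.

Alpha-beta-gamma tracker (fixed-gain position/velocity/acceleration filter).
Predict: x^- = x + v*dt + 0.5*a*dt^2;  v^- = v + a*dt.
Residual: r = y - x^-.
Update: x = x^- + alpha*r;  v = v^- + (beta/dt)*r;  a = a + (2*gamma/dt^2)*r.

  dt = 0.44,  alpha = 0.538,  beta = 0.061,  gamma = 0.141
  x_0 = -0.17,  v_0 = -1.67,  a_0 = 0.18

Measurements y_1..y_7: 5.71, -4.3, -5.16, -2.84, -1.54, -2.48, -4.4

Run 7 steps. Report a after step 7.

a_post = 5.7988

step 1: x_pred=-0.8874  r=6.5974  x^+=2.6620  v^+=-0.6762  a^+=9.7898
step 2: x_pred=3.3122  r=-7.6122  x^+=-0.7832  v^+=2.5760  a^+=-1.2981
step 3: x_pred=0.2246  r=-5.3846  x^+=-2.6723  v^+=1.2583  a^+=-9.1414
step 4: x_pred=-3.0035  r=0.1635  x^+=-2.9155  v^+=-2.7412  a^+=-8.9032
step 5: x_pred=-4.9835  r=3.4435  x^+=-3.1309  v^+=-6.1812  a^+=-3.8874
step 6: x_pred=-6.2269  r=3.7469  x^+=-4.2111  v^+=-7.3722  a^+=1.5705
step 7: x_pred=-7.3028  r=2.9028  x^+=-5.7411  v^+=-6.2788  a^+=5.7988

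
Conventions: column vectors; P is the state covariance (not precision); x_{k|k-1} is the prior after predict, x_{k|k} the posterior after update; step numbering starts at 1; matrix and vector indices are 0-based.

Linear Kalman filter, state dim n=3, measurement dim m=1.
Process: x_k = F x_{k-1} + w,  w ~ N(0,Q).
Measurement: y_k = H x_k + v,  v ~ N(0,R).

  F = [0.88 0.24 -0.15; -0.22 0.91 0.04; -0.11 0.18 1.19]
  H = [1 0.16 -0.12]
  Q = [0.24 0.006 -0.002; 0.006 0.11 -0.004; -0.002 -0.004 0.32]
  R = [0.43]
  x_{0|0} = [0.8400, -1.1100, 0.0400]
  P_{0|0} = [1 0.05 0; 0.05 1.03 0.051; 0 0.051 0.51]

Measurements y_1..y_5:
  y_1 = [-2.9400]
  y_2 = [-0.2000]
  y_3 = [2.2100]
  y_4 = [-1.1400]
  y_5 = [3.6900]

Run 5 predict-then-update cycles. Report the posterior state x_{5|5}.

x_post = [1.6534, -0.4851, -4.6681]

step 1: x^-=[0.4668, -1.1933, -0.2446]  P^-=[1.1027 0.0652 -0.1256; 0.0652 0.9959 0.2618; -0.1256 0.2618 1.1076]  S=[1.6150]  K=[0.6985; 0.1196; -0.1341]  nu=[-3.2452]  x^+=[-1.8001, -1.5814, 0.1906]  P^+=[0.3146 -0.0697 0.0257; -0.0697 0.9728 0.2877; 0.0257 0.2877 1.0785]
step 2: x^-=[-1.9922, -1.0354, 0.1401]  P^-=[0.5070 0.0642 -0.0904; 0.0642 0.9809 0.5308; -0.0904 0.5308 2.0019]  S=[1.0128]  K=[0.5214; 0.1554; -0.2426]  nu=[1.9747]  x^+=[-0.9625, -0.7285, -0.3389]  P^+=[0.2316 -0.0179 0.0377; -0.0179 0.9564 0.5690; 0.0377 0.5690 1.9423]
step 3: x^-=[-0.9710, -0.4647, -0.4285]  P^-=[0.4597 0.0754 -0.1449; 0.0754 0.9643 0.8634; -0.1449 0.8634 3.3388]  S=[0.9882]  K=[0.4950; 0.1275; -0.4123]  nu=[3.2039]  x^+=[0.6148, -0.0561, -1.7495]  P^+=[0.2176 0.0130 0.0568; 0.0130 0.9482 0.9154; 0.0568 0.9154 3.1709]
step 4: x^-=[0.7900, -0.2563, -2.1596]  P^-=[0.4590 0.0494 -0.2493; 0.0494 0.9712 1.2885; -0.2493 1.2885 5.2204]  S=[1.0152]  K=[0.4894; 0.0494; -0.6596]  nu=[-2.1482]  x^+=[-0.2613, -0.3624, -0.7428]  P^+=[0.2159 0.0248 0.0784; 0.0248 0.9688 1.3215; 0.0784 1.3215 4.7788]
step 5: x^-=[-0.2055, -0.3020, -0.9204]  P^-=[0.4651 0.0033 -0.4056; 0.0033 1.0152 1.8036; -0.4056 1.8036 7.6659]  S=[1.0607]  K=[0.4849; -0.0478; -0.9776]  nu=[3.8334]  x^+=[1.6534, -0.4851, -4.6681]  P^+=[0.2157 0.0279 0.0972; 0.0279 1.0128 1.7541; 0.0972 1.7541 6.6521]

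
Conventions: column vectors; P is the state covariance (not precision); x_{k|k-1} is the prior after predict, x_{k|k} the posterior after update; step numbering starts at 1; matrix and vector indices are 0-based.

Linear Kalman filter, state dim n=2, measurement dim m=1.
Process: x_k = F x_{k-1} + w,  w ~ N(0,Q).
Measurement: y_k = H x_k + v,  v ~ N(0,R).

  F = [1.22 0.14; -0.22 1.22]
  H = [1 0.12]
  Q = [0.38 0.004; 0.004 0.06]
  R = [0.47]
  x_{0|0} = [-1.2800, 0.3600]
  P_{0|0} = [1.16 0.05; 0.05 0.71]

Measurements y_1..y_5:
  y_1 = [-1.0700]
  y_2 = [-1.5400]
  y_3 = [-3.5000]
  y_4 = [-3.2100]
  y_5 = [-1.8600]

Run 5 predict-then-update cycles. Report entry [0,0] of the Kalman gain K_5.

K[0,0] = 0.5953

step 1: x^-=[-1.5112, 0.7208]  P^-=[2.1375 -0.1132; -0.1132 1.1461]  S=[2.5969]  K=[0.8179; 0.0094]  nu=[0.3547]  x^+=[-1.2211, 0.7241]  P^+=[0.4004 -0.1331; -0.1331 1.1458]
step 2: x^-=[-1.3884, 1.1521]  P^-=[0.9529 -0.1018; -0.1018 1.8563]  S=[1.4252]  K=[0.6600; 0.0849]  nu=[-0.2899]  x^+=[-1.5797, 1.1275]  P^+=[0.3320 -0.1816; -0.1816 1.8460]
step 3: x^-=[-1.7694, 1.7230]  P^-=[0.8483 -0.0345; -0.0345 2.9212]  S=[1.3521]  K=[0.6243; 0.2337]  nu=[-1.9374]  x^+=[-2.9790, 1.2702]  P^+=[0.3213 -0.2318; -0.2318 2.8473]
step 4: x^-=[-3.4565, 2.2051]  P^-=[0.8348 0.0662; 0.0662 4.4380]  S=[1.3846]  K=[0.6087; 0.4324]  nu=[-0.0181]  x^+=[-3.4675, 2.1972]  P^+=[0.3219 -0.2982; -0.2982 4.1790]
step 5: x^-=[-3.9228, 3.4435]  P^-=[0.8391 0.1967; 0.1967 6.4558]  S=[1.4492]  K=[0.5953; 0.6703]  nu=[1.6495]  x^+=[-2.9409, 4.5491]  P^+=[0.3256 -0.3815; -0.3815 5.8047]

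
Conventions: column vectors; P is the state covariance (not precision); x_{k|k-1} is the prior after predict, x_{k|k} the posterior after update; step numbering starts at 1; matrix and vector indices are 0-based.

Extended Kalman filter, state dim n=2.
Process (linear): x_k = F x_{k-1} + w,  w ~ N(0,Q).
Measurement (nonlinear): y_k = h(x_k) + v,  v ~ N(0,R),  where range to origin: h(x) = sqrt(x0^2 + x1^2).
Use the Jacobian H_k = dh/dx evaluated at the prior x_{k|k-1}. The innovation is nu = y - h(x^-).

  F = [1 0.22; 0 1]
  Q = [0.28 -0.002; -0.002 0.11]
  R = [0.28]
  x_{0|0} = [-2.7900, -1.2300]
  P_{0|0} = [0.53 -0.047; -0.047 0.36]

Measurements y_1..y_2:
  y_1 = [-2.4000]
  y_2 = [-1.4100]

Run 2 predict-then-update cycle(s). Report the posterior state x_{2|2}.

step 1: x^-=[-3.0606, -1.2300]  P^-=[0.8067 0.0302; 0.0302 0.4700]  H_jac=[-0.9279 -0.3729]  S=[1.0608]  K=[-0.7163; -0.1916]  nu=[-5.6985]  x^+=[1.0210, -0.1380]  P^+=[0.2625 -0.1154; -0.1154 0.4310]
step 2: x^-=[0.9906, -0.1380]  P^-=[0.5126 -0.0226; -0.0226 0.5410]  H_jac=[0.9904 -0.1380]  S=[0.7993]  K=[0.6391; -0.1214]  nu=[-2.4102]  x^+=[-0.5496, 0.1545]  P^+=[0.1862 0.0394; 0.0394 0.5293]

x_post = [-0.5496, 0.1545]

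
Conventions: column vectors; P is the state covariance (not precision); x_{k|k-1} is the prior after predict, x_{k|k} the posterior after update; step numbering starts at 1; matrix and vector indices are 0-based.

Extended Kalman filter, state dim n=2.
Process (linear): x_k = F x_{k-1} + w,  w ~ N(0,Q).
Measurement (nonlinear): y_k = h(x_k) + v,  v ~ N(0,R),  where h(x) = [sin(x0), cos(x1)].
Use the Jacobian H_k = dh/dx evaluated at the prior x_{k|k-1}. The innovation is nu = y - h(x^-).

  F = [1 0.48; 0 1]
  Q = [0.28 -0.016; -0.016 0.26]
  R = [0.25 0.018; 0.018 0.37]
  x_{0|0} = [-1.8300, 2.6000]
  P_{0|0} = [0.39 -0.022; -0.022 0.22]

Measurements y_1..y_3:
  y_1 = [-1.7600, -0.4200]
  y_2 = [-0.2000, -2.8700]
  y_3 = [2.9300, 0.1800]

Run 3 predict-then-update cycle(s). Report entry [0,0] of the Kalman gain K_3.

step 1: x^-=[-0.5820, 2.6000]  P^-=[0.6996 0.0676; 0.0676 0.4800]  H_jac=[0.8354 0.0000; 0.0000 -0.5155]  S=[0.7382 -0.0111; -0.0111 0.4976]  K=[0.7909 -0.0524; 0.0690 -0.4958]  nu=[-1.2103, 0.4369]  x^+=[-1.5621, 2.2998]  P^+=[0.2356 0.0100; 0.0100 0.3534]
step 2: x^-=[-0.4582, 2.2998]  P^-=[0.6066 0.1636; 0.1636 0.6134]  H_jac=[0.8969 0.0000; 0.0000 -0.7458]  S=[0.7379 -0.0914; -0.0914 0.7112]  K=[0.7276 -0.0780; 0.1211 -0.6277]  nu=[0.2423, -2.2038]  x^+=[-0.1099, 3.7125]  P^+=[0.2012 0.0212; 0.0212 0.3085]
step 3: x^-=[1.6721, 3.7125]  P^-=[0.5726 0.1532; 0.1532 0.5685]  H_jac=[-0.1012 0.0000; 0.0000 0.5404]  S=[0.2559 0.0096; 0.0096 0.5360]  K=[-0.2324 0.1587; -0.0822 0.5746]  nu=[1.9351, 1.0214]  x^+=[1.3845, 4.1404]  P^+=[0.5460 0.1009; 0.1009 0.3907]

K[0,0] = -0.2324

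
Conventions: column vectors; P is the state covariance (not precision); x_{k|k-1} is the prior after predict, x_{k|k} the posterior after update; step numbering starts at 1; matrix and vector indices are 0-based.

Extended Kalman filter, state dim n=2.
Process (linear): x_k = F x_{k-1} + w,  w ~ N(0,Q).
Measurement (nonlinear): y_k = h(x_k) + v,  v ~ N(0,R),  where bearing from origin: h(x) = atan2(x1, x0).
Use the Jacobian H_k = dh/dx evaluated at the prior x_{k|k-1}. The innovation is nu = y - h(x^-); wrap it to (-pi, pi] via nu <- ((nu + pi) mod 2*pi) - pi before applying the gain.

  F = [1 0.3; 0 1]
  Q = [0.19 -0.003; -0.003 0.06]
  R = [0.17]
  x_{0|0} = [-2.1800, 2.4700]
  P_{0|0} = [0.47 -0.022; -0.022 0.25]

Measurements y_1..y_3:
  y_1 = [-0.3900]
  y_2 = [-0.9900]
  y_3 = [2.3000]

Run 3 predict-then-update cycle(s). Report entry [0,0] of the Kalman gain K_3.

K[0,0] = -0.3570

step 1: x^-=[-1.4390, 2.4700]  P^-=[0.6693 0.0500; 0.0500 0.3100]  H_jac=[-0.3023 -0.1761]  S=[0.2461]  K=[-0.8579; -0.2832]  nu=[-2.4883]  x^+=[0.6957, 3.1748]  P^+=[0.4882 -0.0098; -0.0098 0.2903]
step 2: x^-=[1.6481, 3.1748]  P^-=[0.6984 0.0743; 0.0743 0.3503]  H_jac=[-0.2481 0.1288]  S=[0.2141]  K=[-0.7649; 0.1247]  nu=[-2.0820]  x^+=[3.2405, 2.9153]  P^+=[0.5732 0.0947; 0.0947 0.3469]
step 3: x^-=[4.1151, 2.9153]  P^-=[0.8512 0.1958; 0.1958 0.4069]  H_jac=[-0.1146 0.1618]  S=[0.1846]  K=[-0.3570; 0.2351]  nu=[1.6836]  x^+=[3.5140, 3.3112]  P^+=[0.8277 0.2113; 0.2113 0.3967]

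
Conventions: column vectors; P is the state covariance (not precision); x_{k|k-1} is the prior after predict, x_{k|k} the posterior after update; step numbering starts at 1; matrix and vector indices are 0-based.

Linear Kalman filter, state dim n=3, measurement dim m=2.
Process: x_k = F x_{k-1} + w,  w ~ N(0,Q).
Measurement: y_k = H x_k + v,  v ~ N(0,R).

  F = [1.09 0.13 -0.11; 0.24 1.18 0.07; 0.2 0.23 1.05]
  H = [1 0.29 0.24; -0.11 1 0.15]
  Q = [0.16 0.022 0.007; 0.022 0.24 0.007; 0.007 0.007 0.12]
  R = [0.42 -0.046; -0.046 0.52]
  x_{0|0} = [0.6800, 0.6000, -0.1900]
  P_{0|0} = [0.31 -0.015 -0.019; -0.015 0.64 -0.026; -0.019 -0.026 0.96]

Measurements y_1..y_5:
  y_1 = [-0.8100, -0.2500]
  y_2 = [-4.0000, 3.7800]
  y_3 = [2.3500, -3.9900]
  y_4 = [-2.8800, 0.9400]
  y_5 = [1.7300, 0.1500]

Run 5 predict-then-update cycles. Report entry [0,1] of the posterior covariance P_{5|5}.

P_post[0,1] = 0.0215

step 1: x^-=[0.8401, 0.8579, 0.0745]  P^-=[0.5518 0.1763 -0.0455; 0.1763 1.1403 0.2241; -0.0455 0.2241 1.2027]  S=[1.2486 0.4959; 0.4959 1.7239]  K=[0.5070 -0.0827; 0.2068 0.6102; 0.1721 0.1880]  nu=[-1.9168, -1.0267]  x^+=[-0.0468, -0.1649, -0.4484]  P^+=[0.2607 -0.0125 -0.1679; -0.0125 0.3198 -0.0895; -0.1679 -0.0895 1.0727]
step 2: x^-=[-0.0231, -0.2372, -0.5181]  P^-=[0.5273 0.1170 -0.2524; 0.1170 0.6781 0.0245; -0.2524 0.0245 1.2151]  S=[1.0245 0.2254; 0.2254 1.2218]  K=[0.5054 -0.0760; 0.1995 0.5107; 0.0032 0.1914]  nu=[-3.7838, 4.0924]  x^+=[-2.2464, 1.0978, 0.2531]  P^+=[0.2759 0.0063 -0.2580; 0.0063 0.2728 -0.1045; -0.2580 -0.1045 1.1701]
step 3: x^-=[-2.3338, 0.7740, 0.0690]  P^-=[0.5732 0.1350 -0.3593; 0.1350 0.6190 -0.0177; -0.3593 -0.0177 1.2772]  S=[1.0222 0.1977; 0.1977 1.1515]  K=[0.5292 -0.0752; 0.2095 0.4864; -0.0957 0.2018]  nu=[4.4427, -5.0310]  x^+=[0.3956, -0.7424, -1.3712]  P^+=[0.2961 0.0160 -0.3126; 0.0160 0.2615 -0.1094; -0.3126 -0.1094 1.2286]
step 4: x^-=[0.4856, -0.8771, -1.5314]  P^-=[0.6137 0.1488 -0.4212; 0.1488 0.6076 -0.0333; -0.4212 -0.0333 1.3176]  S=[1.0402 0.1927; 0.1927 1.1359]  K=[0.5486 -0.0771; 0.2160 0.4795; -0.1492 0.2108]  nu=[-2.7437, 2.1002]  x^+=[-1.1815, -0.4626, -0.6792]  P^+=[0.3102 0.0201 -0.3421; 0.0201 0.2580 -0.1096; -0.3421 -0.1096 1.2561]
step 5: x^-=[-1.2733, -0.8769, -1.0558]  P^-=[0.6390 0.1557 -0.4533; 0.1557 0.6051 -0.0384; -0.4533 -0.0384 1.3361]  S=[1.0542 0.1911; 0.1911 1.1321]  K=[0.5601 -0.0792; 0.2189 0.4773; -0.1757 0.2168]  nu=[3.5110, 1.0452]  x^+=[0.6105, 0.3905, -1.4461]  P^+=[0.3181 0.0215 -0.3560; 0.0215 0.2567 -0.1081; -0.3560 -0.1081 1.2649]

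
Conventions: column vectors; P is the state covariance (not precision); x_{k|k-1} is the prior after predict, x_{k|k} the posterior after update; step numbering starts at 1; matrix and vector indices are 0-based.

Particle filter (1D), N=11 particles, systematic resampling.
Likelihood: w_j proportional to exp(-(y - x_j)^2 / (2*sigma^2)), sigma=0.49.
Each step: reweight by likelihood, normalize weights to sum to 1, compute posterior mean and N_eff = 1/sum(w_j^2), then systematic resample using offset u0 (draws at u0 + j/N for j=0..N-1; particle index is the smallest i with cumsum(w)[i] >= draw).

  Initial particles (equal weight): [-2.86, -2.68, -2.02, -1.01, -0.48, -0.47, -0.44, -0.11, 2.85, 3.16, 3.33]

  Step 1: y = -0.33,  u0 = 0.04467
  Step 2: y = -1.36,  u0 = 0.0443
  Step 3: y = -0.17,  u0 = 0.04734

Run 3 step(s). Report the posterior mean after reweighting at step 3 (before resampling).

post_mean = -0.5342

step 1: w=[0.0000, 0.0000, 0.0006, 0.0914, 0.2284, 0.2298, 0.2334, 0.2164, 0.0000, 0.0000, 0.0000]  mean=-0.4377  Neff=4.6593  idx=[3, 4, 4, 4, 5, 5, 6, 6, 6, 7, 7]
step 2: w=[0.3298, 0.0849, 0.0849, 0.0849, 0.0818, 0.0818, 0.0730, 0.0730, 0.0730, 0.0164, 0.0164]  mean=-0.6322  Neff=6.2377  idx=[0, 0, 0, 0, 1, 2, 4, 5, 6, 7, 8]
step 3: w=[0.0339, 0.0339, 0.0339, 0.0339, 0.1205, 0.1205, 0.1220, 0.1220, 0.1265, 0.1265, 0.1265]  mean=-0.5342  Neff=8.9759  idx=[1, 4, 4, 5, 6, 7, 7, 8, 9, 9, 10]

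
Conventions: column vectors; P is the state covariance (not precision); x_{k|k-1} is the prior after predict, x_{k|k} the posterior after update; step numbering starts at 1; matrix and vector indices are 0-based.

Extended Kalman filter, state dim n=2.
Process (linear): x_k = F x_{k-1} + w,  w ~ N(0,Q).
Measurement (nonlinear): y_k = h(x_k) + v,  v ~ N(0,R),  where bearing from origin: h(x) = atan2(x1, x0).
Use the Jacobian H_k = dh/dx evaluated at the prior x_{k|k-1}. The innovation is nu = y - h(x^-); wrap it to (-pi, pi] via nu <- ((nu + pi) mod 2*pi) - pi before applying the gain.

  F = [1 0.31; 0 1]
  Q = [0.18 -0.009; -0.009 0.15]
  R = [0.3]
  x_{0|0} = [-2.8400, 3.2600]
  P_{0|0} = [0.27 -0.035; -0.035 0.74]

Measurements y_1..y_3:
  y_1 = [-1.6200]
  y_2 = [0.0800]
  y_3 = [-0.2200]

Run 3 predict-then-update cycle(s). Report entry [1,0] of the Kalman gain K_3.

step 1: x^-=[-1.8294, 3.2600]  P^-=[0.4994 0.1854; 0.1854 0.8900]  H_jac=[-0.2333 -0.1309]  S=[0.3538]  K=[-0.3979; -0.4516]  nu=[2.5810]  x^+=[-2.8565, 2.0944]  P^+=[0.4434 0.1218; 0.1218 0.8178]
step 2: x^-=[-2.2073, 2.0944]  P^-=[0.7775 0.3664; 0.3664 0.9678]  H_jac=[-0.2262 -0.2384]  S=[0.4343]  K=[-0.6061; -0.7221]  nu=[-2.3024]  x^+=[-0.8118, 3.7569]  P^+=[0.6180 0.1763; 0.1763 0.7414]
step 3: x^-=[0.3528, 3.7569]  P^-=[0.9785 0.3971; 0.3971 0.8914]  H_jac=[-0.2638 0.0248]  S=[0.3635]  K=[-0.6832; -0.2275]  nu=[-1.6972]  x^+=[1.5124, 4.1430]  P^+=[0.8088 0.3406; 0.3406 0.8726]

K[1,0] = -0.2275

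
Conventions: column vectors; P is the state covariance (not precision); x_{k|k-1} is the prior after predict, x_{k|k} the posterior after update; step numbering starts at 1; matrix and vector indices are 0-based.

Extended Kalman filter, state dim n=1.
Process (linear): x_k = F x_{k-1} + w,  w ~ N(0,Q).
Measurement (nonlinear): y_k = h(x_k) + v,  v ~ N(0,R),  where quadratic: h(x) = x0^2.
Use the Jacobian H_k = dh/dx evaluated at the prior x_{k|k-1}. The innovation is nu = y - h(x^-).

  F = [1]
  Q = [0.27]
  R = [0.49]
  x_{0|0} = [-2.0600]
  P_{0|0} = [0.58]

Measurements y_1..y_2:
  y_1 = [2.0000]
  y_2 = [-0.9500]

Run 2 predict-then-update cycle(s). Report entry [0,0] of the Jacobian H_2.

H_jac[0,0] = -3.0666

step 1: x^-=[-2.0600]  P^-=[0.8500]  H_jac=[-4.1200]  S=[14.9182]  K=[-0.2347]  nu=[-2.2436]  x^+=[-1.5333]  P^+=[0.0279]
step 2: x^-=[-1.5333]  P^-=[0.2979]  H_jac=[-3.0666]  S=[3.2917]  K=[-0.2775]  nu=[-3.3011]  x^+=[-0.6171]  P^+=[0.0443]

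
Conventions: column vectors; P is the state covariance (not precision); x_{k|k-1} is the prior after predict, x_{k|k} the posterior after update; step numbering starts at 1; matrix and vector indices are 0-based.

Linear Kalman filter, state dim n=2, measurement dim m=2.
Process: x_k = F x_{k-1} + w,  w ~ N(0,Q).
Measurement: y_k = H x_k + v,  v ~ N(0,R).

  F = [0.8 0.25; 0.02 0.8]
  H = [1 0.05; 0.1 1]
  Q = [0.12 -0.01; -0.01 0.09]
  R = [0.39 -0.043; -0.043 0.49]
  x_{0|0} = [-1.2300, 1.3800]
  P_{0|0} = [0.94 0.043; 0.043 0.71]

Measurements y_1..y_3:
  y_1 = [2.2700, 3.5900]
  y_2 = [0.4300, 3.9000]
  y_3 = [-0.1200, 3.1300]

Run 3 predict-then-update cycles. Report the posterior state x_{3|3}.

step 1: x^-=[-0.6390, 1.0794]  P^-=[0.7832 0.1748; 0.1748 0.5462]  S=[1.1920 0.2383; 0.2383 1.0789]  K=[0.6460 0.0919; 0.0681 0.5073]  nu=[2.8550, 2.5745]  x^+=[1.4419, 2.5800]  P^+=[0.2484 -0.0076; -0.0076 0.2464]
step 2: x^-=[1.7985, 2.0929]  P^-=[0.2913 0.0384; 0.0384 0.2476]  S=[0.6858 0.0371; 0.0371 0.7482]  K=[0.4239 0.0692; 0.0560 0.3333]  nu=[-1.4732, 1.6273]  x^+=[1.2868, 2.5527]  P^+=[0.1624 -0.0005; -0.0005 0.1609]
step 3: x^-=[1.6676, 2.0679]  P^-=[0.2338 0.0244; 0.0244 0.1931]  S=[0.6267 0.0146; 0.0146 0.6903]  K=[0.3735 0.0614; 0.0478 0.2822]  nu=[-1.8910, 0.8953]  x^+=[1.0162, 2.2301]  P^+=[0.1430 -0.0003; -0.0003 0.1363]

x_post = [1.0162, 2.2301]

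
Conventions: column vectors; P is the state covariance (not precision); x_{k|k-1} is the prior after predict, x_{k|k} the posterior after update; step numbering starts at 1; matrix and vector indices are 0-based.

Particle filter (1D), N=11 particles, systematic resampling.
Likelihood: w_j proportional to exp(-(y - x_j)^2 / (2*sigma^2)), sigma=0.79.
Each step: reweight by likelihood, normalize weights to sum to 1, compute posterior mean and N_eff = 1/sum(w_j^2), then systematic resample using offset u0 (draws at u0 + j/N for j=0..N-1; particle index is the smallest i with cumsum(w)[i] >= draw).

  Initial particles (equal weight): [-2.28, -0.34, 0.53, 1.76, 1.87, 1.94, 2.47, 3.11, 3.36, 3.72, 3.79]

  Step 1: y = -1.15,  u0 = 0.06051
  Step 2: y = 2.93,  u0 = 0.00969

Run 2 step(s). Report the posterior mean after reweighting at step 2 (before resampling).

post_mean = 0.4401

step 1: w=[0.3401, 0.5592, 0.0986, 0.0011, 0.0006, 0.0005, 0.0000, 0.0000, 0.0000, 0.0000, 0.0000]  mean=-0.9092  Neff=2.2829  idx=[0, 0, 0, 0, 1, 1, 1, 1, 1, 1, 2]
step 2: w=[0.0000, 0.0000, 0.0000, 0.0000, 0.0172, 0.0172, 0.0172, 0.0172, 0.0172, 0.0172, 0.8966]  mean=0.4401  Neff=1.2411  idx=[4, 9, 10, 10, 10, 10, 10, 10, 10, 10, 10]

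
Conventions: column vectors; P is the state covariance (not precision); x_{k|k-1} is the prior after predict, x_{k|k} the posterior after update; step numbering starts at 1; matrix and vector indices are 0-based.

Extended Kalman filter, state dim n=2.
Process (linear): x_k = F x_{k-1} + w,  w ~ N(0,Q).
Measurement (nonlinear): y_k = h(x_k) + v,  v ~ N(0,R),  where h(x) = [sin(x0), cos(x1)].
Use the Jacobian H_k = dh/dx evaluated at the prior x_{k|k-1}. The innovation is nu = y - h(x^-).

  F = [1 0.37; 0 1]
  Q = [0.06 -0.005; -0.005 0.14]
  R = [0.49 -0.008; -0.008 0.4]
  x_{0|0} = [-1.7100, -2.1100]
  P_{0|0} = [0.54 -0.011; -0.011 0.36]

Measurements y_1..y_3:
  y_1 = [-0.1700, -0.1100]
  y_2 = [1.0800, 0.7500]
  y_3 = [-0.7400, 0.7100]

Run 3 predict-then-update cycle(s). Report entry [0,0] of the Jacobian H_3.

step 1: x^-=[-2.4907, -2.1100]  P^-=[0.6411 0.1172; 0.1172 0.5000]  H_jac=[-0.7955 0.0000; 0.0000 0.8581]  S=[0.8958 -0.0880; -0.0880 0.7682]  K=[-0.5629 0.0664; -0.0498 0.5528]  nu=[0.4359, 0.4035]  x^+=[-2.7093, -1.9087]  P^+=[0.3474 0.0362; 0.0362 0.2582]
step 2: x^-=[-3.4155, -1.9087]  P^-=[0.4695 0.1267; 0.1267 0.3982]  H_jac=[-0.9627 0.0000; 0.0000 0.9435]  S=[0.9252 -0.1231; -0.1231 0.7544]  K=[-0.4779 0.0805; -0.0671 0.4870]  nu=[0.8095, 1.0815]  x^+=[-3.7152, -1.4363]  P^+=[0.2439 0.0382; 0.0382 0.2070]
step 3: x^-=[-4.2467, -1.4363]  P^-=[0.3605 0.1098; 0.1098 0.3470]  H_jac=[-0.4491 0.0000; 0.0000 0.9910]  S=[0.5627 -0.0569; -0.0569 0.7408]  K=[-0.2750 0.1258; -0.0410 0.4611]  nu=[-1.6335, 0.5759]  x^+=[-3.7250, -1.1037]  P^+=[0.3023 0.0530; 0.0530 0.1864]

H_jac[0,0] = -0.4491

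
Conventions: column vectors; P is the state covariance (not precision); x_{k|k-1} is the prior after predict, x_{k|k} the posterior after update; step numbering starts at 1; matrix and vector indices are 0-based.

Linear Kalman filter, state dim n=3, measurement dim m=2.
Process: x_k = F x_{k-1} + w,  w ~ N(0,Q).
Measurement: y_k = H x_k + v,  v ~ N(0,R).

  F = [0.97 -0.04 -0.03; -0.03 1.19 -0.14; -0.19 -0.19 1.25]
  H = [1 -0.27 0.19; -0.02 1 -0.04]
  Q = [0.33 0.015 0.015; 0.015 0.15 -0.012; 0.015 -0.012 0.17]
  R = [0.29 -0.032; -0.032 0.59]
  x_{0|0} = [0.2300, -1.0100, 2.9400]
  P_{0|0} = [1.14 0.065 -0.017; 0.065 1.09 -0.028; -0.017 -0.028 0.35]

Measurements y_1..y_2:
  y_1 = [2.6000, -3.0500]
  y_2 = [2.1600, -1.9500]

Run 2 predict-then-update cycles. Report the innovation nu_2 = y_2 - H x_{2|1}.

step 1: x^-=[0.1753, -1.6204, 3.8232]  P^-=[1.4006 0.0097 -0.2309; 0.0097 1.7060 -0.3697; -0.2309 -0.3697 0.8234]  S=[1.7896 -0.5813; -0.5813 2.3267]  K=[0.8221 0.2015; -0.0555 0.7256; -0.0450 -0.1823]  nu=[1.2608, -1.2732]  x^+=[0.9552, -2.6143, 3.9986]  P^+=[0.2893 0.0915 -0.1716; 0.0915 0.4285 -0.0795; -0.1716 -0.0795 0.7520]
step 2: x^-=[0.9112, -3.6994, 5.3134]  P^-=[0.6062 0.1206 -0.2849; 0.1206 0.7904 -0.3775; -0.2849 -0.3775 1.4968]  S=[0.8732 -0.2110; -0.2110 1.4079]  K=[0.6386 0.1808; -0.0525 0.5625; 0.0436 -0.3001]  nu=[-0.7596, 1.9802]  x^+=[0.7842, -2.5457, 4.6861]  P^+=[0.2527 0.0804 -0.2716; 0.0804 0.3300 -0.1293; -0.2716 -0.1293 1.3628]

innov = [-0.7596, 1.9802]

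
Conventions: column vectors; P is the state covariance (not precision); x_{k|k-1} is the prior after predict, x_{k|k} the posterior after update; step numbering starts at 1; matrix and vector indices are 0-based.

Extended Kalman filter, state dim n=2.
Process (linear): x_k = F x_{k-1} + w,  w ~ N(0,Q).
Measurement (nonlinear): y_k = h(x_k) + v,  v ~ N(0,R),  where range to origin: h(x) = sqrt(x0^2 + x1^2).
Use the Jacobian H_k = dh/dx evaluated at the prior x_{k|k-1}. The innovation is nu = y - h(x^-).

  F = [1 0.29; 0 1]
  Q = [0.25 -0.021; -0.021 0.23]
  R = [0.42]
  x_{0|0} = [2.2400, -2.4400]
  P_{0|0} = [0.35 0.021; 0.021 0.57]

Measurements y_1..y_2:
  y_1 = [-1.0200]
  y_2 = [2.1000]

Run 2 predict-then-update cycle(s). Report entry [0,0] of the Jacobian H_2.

H_jac[0,0] = 0.9545

step 1: x^-=[1.5324, -2.4400]  P^-=[0.6601 0.1653; 0.1653 0.8000]  H_jac=[0.5318 -0.8468]  S=[1.0315]  K=[0.2046; -0.5715]  nu=[-3.9013]  x^+=[0.7340, -0.2103]  P^+=[0.6169 0.2859; 0.2859 0.4630]
step 2: x^-=[0.6730, -0.2103]  P^-=[1.0717 0.3992; 0.3992 0.6930]  H_jac=[0.9545 -0.2982]  S=[1.2308]  K=[0.7344; 0.1417]  nu=[1.3949]  x^+=[1.6975, -0.0126]  P^+=[0.4079 0.2711; 0.2711 0.6683]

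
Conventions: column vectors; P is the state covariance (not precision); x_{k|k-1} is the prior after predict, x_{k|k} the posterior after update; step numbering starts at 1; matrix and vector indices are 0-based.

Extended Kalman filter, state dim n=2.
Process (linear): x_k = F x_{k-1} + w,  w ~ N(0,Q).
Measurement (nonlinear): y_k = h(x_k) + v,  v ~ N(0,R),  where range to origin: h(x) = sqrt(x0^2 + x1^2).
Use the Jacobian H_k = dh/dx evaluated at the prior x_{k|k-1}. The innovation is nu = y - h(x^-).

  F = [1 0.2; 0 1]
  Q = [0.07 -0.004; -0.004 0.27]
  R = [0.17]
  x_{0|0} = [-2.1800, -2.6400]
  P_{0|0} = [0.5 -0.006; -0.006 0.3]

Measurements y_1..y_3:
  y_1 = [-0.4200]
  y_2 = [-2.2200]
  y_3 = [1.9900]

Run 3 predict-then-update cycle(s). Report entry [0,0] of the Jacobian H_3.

H_jac[0,0] = 0.5074

step 1: x^-=[-2.7080, -2.6400]  P^-=[0.5796 0.0500; 0.0500 0.5700]  H_jac=[-0.7160 -0.6981]  S=[0.7949]  K=[-0.5660; -0.5456]  nu=[-4.2019]  x^+=[-0.3297, -0.3475]  P^+=[0.3249 -0.1955; -0.1955 0.3334]
step 2: x^-=[-0.3992, -0.3475]  P^-=[0.3301 -0.1328; -0.1328 0.6034]  H_jac=[-0.7543 -0.6565]  S=[0.4864]  K=[-0.3327; -0.6085]  nu=[-2.7492]  x^+=[0.5154, 1.3256]  P^+=[0.2763 -0.2313; -0.2313 0.4233]
step 3: x^-=[0.7805, 1.3256]  P^-=[0.2707 -0.1506; -0.1506 0.6933]  H_jac=[0.5074 0.8617]  S=[0.6228]  K=[0.0121; 0.8365]  nu=[0.4517]  x^+=[0.7860, 1.7035]  P^+=[0.2706 -0.1569; -0.1569 0.2574]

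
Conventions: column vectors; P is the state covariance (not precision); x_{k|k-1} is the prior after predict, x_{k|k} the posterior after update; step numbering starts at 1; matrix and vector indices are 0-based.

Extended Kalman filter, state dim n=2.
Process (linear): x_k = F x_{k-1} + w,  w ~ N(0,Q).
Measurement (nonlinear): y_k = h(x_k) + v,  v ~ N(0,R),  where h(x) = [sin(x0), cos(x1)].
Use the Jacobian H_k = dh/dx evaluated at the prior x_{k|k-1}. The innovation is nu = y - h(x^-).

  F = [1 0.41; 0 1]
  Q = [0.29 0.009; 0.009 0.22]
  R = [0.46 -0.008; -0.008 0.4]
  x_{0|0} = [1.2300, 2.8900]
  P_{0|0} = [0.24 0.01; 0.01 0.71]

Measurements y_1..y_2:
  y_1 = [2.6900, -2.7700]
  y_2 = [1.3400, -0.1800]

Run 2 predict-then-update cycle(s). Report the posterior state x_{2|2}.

x_post = [2.1239, 3.0758]

step 1: x^-=[2.4149, 2.8900]  P^-=[0.6576 0.3101; 0.3101 0.9300]  H_jac=[-0.7474 0.0000; 0.0000 -0.2489]  S=[0.8273 0.0497; 0.0497 0.4576]  K=[-0.5877 -0.1049; -0.2514 -0.4786]  nu=[2.0256, -1.8015]  x^+=[1.4133, 3.2430]  P^+=[0.3606 0.1496; 0.1496 0.7609]
step 2: x^-=[2.7429, 3.2430]  P^-=[0.9012 0.4706; 0.4706 0.9809]  H_jac=[-0.9216 0.0000; 0.0000 0.1012]  S=[1.2254 -0.0519; -0.0519 0.4100]  K=[-0.6765 0.0305; -0.3455 0.1984]  nu=[0.9518, 0.8149]  x^+=[2.1239, 3.0758]  P^+=[0.3379 0.1742; 0.1742 0.8114]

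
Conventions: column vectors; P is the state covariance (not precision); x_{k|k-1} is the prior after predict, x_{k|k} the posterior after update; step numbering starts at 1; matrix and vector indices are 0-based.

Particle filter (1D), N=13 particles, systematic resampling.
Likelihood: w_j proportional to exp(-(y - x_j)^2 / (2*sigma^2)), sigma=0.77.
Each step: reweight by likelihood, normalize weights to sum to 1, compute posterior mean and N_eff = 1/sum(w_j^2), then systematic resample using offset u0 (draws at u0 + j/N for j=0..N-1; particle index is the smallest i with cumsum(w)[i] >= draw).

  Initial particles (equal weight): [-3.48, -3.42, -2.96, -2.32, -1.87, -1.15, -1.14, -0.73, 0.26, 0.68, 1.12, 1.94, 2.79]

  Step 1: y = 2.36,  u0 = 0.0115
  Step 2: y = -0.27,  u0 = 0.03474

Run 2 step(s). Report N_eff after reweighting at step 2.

N_eff = 2.2810

step 1: w=[0.0000, 0.0000, 0.0000, 0.0000, 0.0000, 0.0000, 0.0000, 0.0002, 0.0115, 0.0439, 0.1297, 0.4088, 0.4059]  mean=2.1035  Neff=2.8510  idx=[8, 10, 10, 11, 11, 11, 11, 11, 12, 12, 12, 12, 12]
step 2: w=[0.6241, 0.1551, 0.1551, 0.0129, 0.0129, 0.0129, 0.0129, 0.0129, 0.0003, 0.0003, 0.0003, 0.0003, 0.0003]  mean=0.6385  Neff=2.2810  idx=[0, 0, 0, 0, 0, 0, 0, 0, 1, 1, 2, 2, 4]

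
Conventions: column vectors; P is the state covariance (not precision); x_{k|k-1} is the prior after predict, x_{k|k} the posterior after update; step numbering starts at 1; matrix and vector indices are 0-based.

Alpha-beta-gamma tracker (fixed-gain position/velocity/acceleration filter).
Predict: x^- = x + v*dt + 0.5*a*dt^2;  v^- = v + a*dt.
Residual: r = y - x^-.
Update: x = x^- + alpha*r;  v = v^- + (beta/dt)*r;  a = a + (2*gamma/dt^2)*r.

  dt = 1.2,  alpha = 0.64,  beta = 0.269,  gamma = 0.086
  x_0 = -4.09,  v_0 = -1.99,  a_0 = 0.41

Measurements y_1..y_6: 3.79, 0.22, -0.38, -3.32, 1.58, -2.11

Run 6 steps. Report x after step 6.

step 1: x_pred=-6.1828  r=9.9728  x^+=0.1998  v^+=0.7376  a^+=1.6012
step 2: x_pred=2.2377  r=-2.0177  x^+=0.9464  v^+=2.2067  a^+=1.3602
step 3: x_pred=4.5738  r=-4.9538  x^+=1.4034  v^+=2.7285  a^+=0.7685
step 4: x_pred=5.2308  r=-8.5508  x^+=-0.2417  v^+=1.7338  a^+=-0.2529
step 5: x_pred=1.6568  r=-0.0768  x^+=1.6077  v^+=1.4132  a^+=-0.2620
step 6: x_pred=3.1148  r=-5.2248  x^+=-0.2291  v^+=-0.0725  a^+=-0.8861

x_post = -0.2291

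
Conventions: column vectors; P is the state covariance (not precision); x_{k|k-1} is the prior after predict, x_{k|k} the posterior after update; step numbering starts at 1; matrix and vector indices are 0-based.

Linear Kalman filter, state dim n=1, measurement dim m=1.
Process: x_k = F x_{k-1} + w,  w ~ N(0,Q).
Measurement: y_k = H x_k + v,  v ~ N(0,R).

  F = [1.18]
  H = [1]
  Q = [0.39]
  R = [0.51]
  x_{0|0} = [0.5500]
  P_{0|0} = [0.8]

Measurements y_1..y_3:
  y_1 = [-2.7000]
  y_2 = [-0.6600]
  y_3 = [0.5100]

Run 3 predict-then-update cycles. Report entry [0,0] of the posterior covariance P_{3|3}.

P_post[0,0] = 0.3183

step 1: x^-=[0.6490]  P^-=[1.5039]  S=[2.0139]  K=[0.7468]  nu=[-3.3490]  x^+=[-1.8519]  P^+=[0.3808]
step 2: x^-=[-2.1853]  P^-=[0.9203]  S=[1.4303]  K=[0.6434]  nu=[1.5253]  x^+=[-1.2039]  P^+=[0.3281]
step 3: x^-=[-1.4206]  P^-=[0.8469]  S=[1.3569]  K=[0.6241]  nu=[1.9306]  x^+=[-0.2156]  P^+=[0.3183]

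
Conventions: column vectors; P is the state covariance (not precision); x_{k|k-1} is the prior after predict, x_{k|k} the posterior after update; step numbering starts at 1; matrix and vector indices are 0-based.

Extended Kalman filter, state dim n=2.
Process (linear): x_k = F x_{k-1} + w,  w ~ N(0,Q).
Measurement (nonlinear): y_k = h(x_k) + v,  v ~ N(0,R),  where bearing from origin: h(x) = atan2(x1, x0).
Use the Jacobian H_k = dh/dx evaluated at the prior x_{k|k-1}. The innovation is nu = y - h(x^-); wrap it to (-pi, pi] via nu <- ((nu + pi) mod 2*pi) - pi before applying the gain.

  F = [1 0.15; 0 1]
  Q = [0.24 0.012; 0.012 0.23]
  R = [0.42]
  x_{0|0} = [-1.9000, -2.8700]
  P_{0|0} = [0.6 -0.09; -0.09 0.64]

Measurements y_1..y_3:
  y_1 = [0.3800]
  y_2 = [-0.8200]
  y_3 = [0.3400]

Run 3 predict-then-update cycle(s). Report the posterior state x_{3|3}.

step 1: x^-=[-2.3305, -2.8700]  P^-=[0.8274 0.0180; 0.0180 0.8700]  H_jac=[0.2100 -0.1705]  S=[0.4805]  K=[0.3552; -0.3009]  nu=[2.6328]  x^+=[-1.3953, -3.6621]  P^+=[0.7668 0.0693; 0.0693 0.8265]
step 2: x^-=[-1.9446, -3.6621]  P^-=[1.0462 0.2053; 0.2053 1.0565]  H_jac=[0.2130 -0.1131]  S=[0.4711]  K=[0.4237; -0.1608]  nu=[1.2389]  x^+=[-1.4197, -3.8614]  P^+=[0.9616 0.2374; 0.2374 1.0443]
step 3: x^-=[-1.9989, -3.8614]  P^-=[1.2963 0.4061; 0.4061 1.2743]  H_jac=[0.2042 -0.1057]  S=[0.4708]  K=[0.4712; -0.1100]  nu=[2.3885]  x^+=[-0.8734, -4.1242]  P^+=[1.1918 0.4305; 0.4305 1.2686]

x_post = [-0.8734, -4.1242]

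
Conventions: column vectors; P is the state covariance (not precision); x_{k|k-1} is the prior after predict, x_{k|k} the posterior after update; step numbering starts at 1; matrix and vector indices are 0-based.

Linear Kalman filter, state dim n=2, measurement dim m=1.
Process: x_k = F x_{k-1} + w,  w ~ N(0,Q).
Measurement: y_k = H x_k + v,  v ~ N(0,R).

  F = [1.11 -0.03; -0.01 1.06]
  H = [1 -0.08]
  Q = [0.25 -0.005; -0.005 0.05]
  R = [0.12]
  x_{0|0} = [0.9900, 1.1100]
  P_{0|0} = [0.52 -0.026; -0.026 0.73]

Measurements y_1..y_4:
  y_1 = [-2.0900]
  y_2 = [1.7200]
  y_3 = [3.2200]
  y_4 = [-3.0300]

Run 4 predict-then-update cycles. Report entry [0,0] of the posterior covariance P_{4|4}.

P_post[0,0] = 0.0967

step 1: x^-=[1.0656, 1.1667]  P^-=[0.8931 -0.0646; -0.0646 0.8708]  S=[1.0290]  K=[0.8729; -0.1305]  nu=[-3.0623]  x^+=[-1.6076, 1.5662]  P^+=[0.1090 0.0526; 0.0526 0.8533]
step 2: x^-=[-1.8314, 1.6763]  P^-=[0.3815 0.0286; 0.0286 1.0077]  S=[0.5034]  K=[0.7533; -0.1034]  nu=[3.6855]  x^+=[0.9451, 1.2953]  P^+=[0.0958 0.0678; 0.0678 1.0023]
step 3: x^-=[1.0102, 1.3635]  P^-=[0.3645 0.0418; 0.0418 1.1748]  S=[0.4853]  K=[0.7441; -0.1075]  nu=[2.3189]  x^+=[2.7357, 1.1143]  P^+=[0.0957 0.0806; 0.0806 1.1692]
step 4: x^-=[3.0032, 1.1538]  P^-=[0.3636 0.0517; 0.0517 1.3620]  S=[0.4841]  K=[0.7426; -0.1184]  nu=[-5.9409]  x^+=[-1.4088, 1.8570]  P^+=[0.0967 0.0942; 0.0942 1.3552]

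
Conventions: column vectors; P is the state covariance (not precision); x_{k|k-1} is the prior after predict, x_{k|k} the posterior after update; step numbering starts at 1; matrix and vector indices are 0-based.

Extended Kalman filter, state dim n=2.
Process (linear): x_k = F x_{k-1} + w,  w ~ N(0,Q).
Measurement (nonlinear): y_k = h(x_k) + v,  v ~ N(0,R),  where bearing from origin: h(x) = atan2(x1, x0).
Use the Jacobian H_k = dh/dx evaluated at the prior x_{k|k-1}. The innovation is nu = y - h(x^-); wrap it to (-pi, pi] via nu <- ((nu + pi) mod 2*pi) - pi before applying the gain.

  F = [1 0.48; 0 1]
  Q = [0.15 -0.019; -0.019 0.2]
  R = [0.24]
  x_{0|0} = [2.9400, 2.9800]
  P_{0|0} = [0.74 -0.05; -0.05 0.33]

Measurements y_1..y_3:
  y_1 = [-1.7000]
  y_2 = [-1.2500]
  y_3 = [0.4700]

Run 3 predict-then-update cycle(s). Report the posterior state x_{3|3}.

x_post = [7.2418, 1.8945]

step 1: x^-=[4.3704, 2.9800]  P^-=[0.9180 0.0894; 0.0894 0.5300]  H_jac=[-0.1065 0.1562]  S=[0.2604]  K=[-0.3219; 0.2814]  nu=[-2.2984]  x^+=[5.1102, 2.3333]  P^+=[0.8911 0.1130; 0.1130 0.5094]
step 2: x^-=[6.2302, 2.3333]  P^-=[1.2669 0.3385; 0.3385 0.7094]  H_jac=[-0.0527 0.1408]  S=[0.2526]  K=[-0.0758; 0.3247]  nu=[-1.6083]  x^+=[6.3521, 1.8110]  P^+=[1.2654 0.3447; 0.3447 0.6828]
step 3: x^-=[7.2214, 1.8110]  P^-=[1.9037 0.6534; 0.6534 0.8828]  H_jac=[-0.0327 0.1303]  S=[0.2515]  K=[0.0912; 0.3725]  nu=[0.2243]  x^+=[7.2418, 1.8945]  P^+=[1.9016 0.6449; 0.6449 0.8479]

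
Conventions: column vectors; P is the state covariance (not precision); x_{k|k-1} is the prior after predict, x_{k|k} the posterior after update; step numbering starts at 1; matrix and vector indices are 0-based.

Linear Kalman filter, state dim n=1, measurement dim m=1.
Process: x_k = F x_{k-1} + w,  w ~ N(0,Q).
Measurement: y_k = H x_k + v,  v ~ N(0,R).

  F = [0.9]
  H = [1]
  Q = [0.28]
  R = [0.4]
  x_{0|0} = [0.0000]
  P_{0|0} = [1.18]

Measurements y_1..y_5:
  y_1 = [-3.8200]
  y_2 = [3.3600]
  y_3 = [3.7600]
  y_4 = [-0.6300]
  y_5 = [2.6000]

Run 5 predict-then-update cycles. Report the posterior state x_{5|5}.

x_post = [1.6559]

step 1: x^-=[0.0000]  P^-=[1.2358]  S=[1.6358]  K=[0.7555]  nu=[-3.8200]  x^+=[-2.8859]  P^+=[0.3022]
step 2: x^-=[-2.5973]  P^-=[0.5248]  S=[0.9248]  K=[0.5675]  nu=[5.9573]  x^+=[0.7832]  P^+=[0.2270]
step 3: x^-=[0.7049]  P^-=[0.4639]  S=[0.8639]  K=[0.5370]  nu=[3.0551]  x^+=[2.3454]  P^+=[0.2148]
step 4: x^-=[2.1108]  P^-=[0.4540]  S=[0.8540]  K=[0.5316]  nu=[-2.7408]  x^+=[0.6538]  P^+=[0.2126]
step 5: x^-=[0.5884]  P^-=[0.4522]  S=[0.8522]  K=[0.5306]  nu=[2.0116]  x^+=[1.6559]  P^+=[0.2123]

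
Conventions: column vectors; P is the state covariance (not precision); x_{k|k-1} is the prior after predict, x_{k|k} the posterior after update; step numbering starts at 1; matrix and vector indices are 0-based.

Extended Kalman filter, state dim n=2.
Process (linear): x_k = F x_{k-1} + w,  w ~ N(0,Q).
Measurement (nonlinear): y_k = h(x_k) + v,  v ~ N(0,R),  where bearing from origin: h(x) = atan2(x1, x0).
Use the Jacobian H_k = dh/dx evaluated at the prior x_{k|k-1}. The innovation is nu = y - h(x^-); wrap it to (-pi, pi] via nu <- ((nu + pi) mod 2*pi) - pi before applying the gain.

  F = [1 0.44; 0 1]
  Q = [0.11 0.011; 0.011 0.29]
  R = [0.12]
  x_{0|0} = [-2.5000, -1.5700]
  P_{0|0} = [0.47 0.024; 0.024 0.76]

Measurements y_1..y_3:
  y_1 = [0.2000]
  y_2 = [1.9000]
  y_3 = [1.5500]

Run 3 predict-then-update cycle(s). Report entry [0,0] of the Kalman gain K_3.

K[0,0] = 0.0347

step 1: x^-=[-3.1908, -1.5700]  P^-=[0.7483 0.3694; 0.3694 1.0500]  H_jac=[0.1241 -0.2523]  S=[0.1752]  K=[-0.0018; -1.2501]  nu=[2.8843]  x^+=[-3.1959, -5.1758]  P^+=[0.7483 0.3690; 0.3690 0.7761]
step 2: x^-=[-5.4733, -5.1758]  P^-=[1.3332 0.7215; 0.7215 1.0661]  H_jac=[0.0912 -0.0965]  S=[0.1283]  K=[0.4054; -0.2885]  nu=[-1.9991]  x^+=[-6.2836, -4.5991]  P^+=[1.3122 0.7365; 0.7365 1.0555]
step 3: x^-=[-8.3072, -4.5991]  P^-=[2.2746 1.2119; 1.2119 1.3455]  H_jac=[0.0510 -0.0921]  S=[0.1259]  K=[0.0347; -0.4934]  nu=[-2.0972]  x^+=[-8.3799, -3.5642]  P^+=[2.2745 1.2141; 1.2141 1.3148]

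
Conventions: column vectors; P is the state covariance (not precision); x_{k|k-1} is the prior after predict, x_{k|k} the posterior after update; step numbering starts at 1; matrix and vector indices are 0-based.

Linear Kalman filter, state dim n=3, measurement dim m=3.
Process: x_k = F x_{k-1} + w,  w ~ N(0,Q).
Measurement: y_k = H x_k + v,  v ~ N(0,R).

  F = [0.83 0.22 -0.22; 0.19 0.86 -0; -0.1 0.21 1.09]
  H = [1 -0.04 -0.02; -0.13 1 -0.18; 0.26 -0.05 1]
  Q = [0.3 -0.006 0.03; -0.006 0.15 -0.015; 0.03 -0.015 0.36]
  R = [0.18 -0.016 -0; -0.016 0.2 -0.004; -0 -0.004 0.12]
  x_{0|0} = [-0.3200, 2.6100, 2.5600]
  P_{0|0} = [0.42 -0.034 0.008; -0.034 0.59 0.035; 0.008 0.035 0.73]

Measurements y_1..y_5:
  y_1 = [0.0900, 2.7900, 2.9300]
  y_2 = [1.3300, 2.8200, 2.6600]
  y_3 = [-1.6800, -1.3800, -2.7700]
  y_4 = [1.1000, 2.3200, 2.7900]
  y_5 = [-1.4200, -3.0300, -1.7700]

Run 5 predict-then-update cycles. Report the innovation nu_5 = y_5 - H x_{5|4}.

innov = [-1.9505, -4.0503, -4.1066]

step 1: x^-=[-0.2546, 2.1838, 3.3705]  P^-=[0.6345 0.1392 -0.1436; 0.1392 0.5904 0.1196; -0.1436 0.1196 1.2732]  S=[0.8108 0.0464 -0.0153; 0.0464 0.7564 -0.1010; -0.0153 -0.1010 1.3473]  K=[0.7760 0.0649 0.0243; 0.1000 0.7421 0.1505; -0.1981 0.0137 0.9116]  nu=[0.4994, 1.1798, -0.2651]  x^+=[0.2030, 3.0694, 3.0460]  P^+=[0.1385 0.0126 -0.0327; 0.0126 0.1513 0.0194; -0.0327 0.0194 0.1188]
step 2: x^-=[0.1736, 2.6782, 3.9444]  P^-=[0.4231 0.0517 -0.0276; 0.0517 0.2710 0.0205; -0.0276 0.0205 0.5247]  S=[0.6008 -0.0234 0.0686; -0.0234 0.4731 -0.0869; 0.0686 -0.0869 0.6562]  K=[0.6974 0.0480 0.0550; 0.0783 0.5730 0.0988; -0.1569 -0.0090 0.8023]  nu=[1.3424, 0.8743, -1.1957]  x^+=[1.0860, 3.1661, 2.7667]  P^+=[0.1246 0.0098 -0.0255; 0.0098 0.1165 0.0128; -0.0255 0.0128 0.1036]
step 3: x^-=[0.9893, 2.9292, 3.5720]  P^-=[0.4082 0.0418 -0.0195; 0.0418 0.2439 0.0100; -0.0195 0.0100 0.5005]  S=[0.5862 -0.0317 0.0743; -0.0317 0.4517 -0.0954; 0.0743 -0.0954 0.6365]  K=[0.6890 0.0436 0.0590; 0.0728 0.5476 0.0872; -0.1523 -0.0149 0.7932]  nu=[-2.4807, -3.5377, -6.4528]  x^+=[-1.2545, 0.2490, -1.1156]  P^+=[0.1232 0.0090 -0.0247; 0.0090 0.1112 0.0115; -0.0247 0.0115 0.1022]
step 4: x^-=[-0.7410, -0.0242, -1.0382]  P^-=[0.4064 0.0402 -0.0189; 0.0402 0.2397 0.0080; -0.0189 0.0080 0.4979]  S=[0.5845 -0.0330 0.0747; -0.0330 0.4485 -0.0972; 0.0747 -0.0972 0.6343]  K=[0.6880 0.0428 0.0592; 0.0719 0.5433 0.0850; -0.1519 -0.0160 0.7920]  nu=[1.8193, 2.0610, 4.0197]  x^+=[0.8370, 1.5678, 1.8359]  P^+=[0.1230 0.0089 -0.0246; 0.0089 0.1103 0.0112; -0.0246 0.0112 0.1021]
step 5: x^-=[0.6357, 1.5074, 2.2467]  P^-=[0.4062 0.0399 -0.0189; 0.0399 0.2390 0.0076; -0.0189 0.0076 0.4975]  S=[0.5843 -0.0332 0.0747; -0.0332 0.4479 -0.0976; 0.0747 -0.0976 0.6339]  K=[0.6879 0.0427 0.0592; 0.0717 0.5426 0.0846; -0.1519 -0.0162 0.7918]  nu=[-1.9505, -4.0503, -4.1066]  x^+=[-1.1221, -1.1774, -0.6430]  P^+=[0.1230 0.0089 -0.0246; 0.0089 0.1102 0.0112; -0.0246 0.0112 0.1020]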